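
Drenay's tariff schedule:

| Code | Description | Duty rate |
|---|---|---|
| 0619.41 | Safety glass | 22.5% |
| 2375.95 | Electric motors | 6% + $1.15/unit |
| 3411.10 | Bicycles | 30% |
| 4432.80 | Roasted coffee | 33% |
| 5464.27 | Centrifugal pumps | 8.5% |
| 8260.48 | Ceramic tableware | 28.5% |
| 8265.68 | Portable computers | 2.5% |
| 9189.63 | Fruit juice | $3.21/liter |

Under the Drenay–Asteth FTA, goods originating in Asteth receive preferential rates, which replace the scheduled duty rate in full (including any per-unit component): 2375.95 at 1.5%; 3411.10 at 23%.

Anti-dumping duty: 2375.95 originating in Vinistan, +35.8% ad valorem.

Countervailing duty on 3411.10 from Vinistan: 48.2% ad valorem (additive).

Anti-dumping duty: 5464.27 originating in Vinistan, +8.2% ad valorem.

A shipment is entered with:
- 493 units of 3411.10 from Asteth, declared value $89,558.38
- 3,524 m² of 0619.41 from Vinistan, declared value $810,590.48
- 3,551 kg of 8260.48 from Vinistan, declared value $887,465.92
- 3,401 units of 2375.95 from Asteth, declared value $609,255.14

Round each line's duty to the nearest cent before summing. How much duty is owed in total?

Line 1 (3411.10, Asteth, 493 units, $89,558.38):
Base rate for 3411.10 is 30%.
Origin Asteth qualifies under the Drenay–Asteth agreement and 3411.10 is covered: preferential rate 23% applies instead.
The additional-duty order on 3411.10 targets Vinistan, not Asteth; it does not apply.
Duty = $89,558.38 × 23% = $20,598.43.
Line 2 (0619.41, Vinistan, 3,524 m², $810,590.48):
Base rate for 0619.41 is 22.5%.
Duty = $810,590.48 × 22.5% = $182,382.86.
Line 3 (8260.48, Vinistan, 3,551 kg, $887,465.92):
Base rate for 8260.48 is 28.5%.
Duty = $887,465.92 × 28.5% = $252,927.79.
Line 4 (2375.95, Asteth, 3,401 units, $609,255.14):
Base rate for 2375.95 is 6% + $1.15/unit.
Origin Asteth qualifies under the Drenay–Asteth agreement and 2375.95 is covered: preferential rate 1.5% applies instead.
The additional-duty order on 2375.95 targets Vinistan, not Asteth; it does not apply.
Duty = $609,255.14 × 1.5% = $9,138.83.
Total = $20,598.43 + $182,382.86 + $252,927.79 + $9,138.83 = $465,047.91.

$465,047.91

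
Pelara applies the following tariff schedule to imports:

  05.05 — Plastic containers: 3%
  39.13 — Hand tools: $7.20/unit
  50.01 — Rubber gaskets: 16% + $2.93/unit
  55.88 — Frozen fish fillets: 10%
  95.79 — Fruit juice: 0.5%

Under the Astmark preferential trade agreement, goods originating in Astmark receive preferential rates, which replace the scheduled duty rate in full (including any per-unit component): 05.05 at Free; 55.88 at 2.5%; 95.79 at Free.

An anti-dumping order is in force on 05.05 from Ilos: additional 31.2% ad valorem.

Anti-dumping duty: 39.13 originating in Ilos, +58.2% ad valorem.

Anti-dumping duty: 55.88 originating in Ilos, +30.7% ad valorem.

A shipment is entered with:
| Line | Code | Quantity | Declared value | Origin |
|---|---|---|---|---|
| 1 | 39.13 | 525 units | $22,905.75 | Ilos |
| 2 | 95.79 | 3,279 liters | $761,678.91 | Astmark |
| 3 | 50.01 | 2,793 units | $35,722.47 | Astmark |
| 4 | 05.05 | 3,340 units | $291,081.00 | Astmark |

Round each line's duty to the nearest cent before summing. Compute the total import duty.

$31,010.24

Line 1 (39.13, Ilos, 525 units, $22,905.75):
Base rate for 39.13 is $7.20/unit.
Additional duty on 39.13 from Ilos: +58.2% ad valorem. Applied ad valorem rate = 58.2%.
Duty = $22,905.75 × 58.2% + 525 × $7.20 = $17,111.15.
Line 2 (95.79, Astmark, 3,279 liters, $761,678.91):
Base rate for 95.79 is 0.5%.
Origin Astmark qualifies under the Pelara–Astmark agreement and 95.79 is covered: preferential rate Free applies instead.
Duty = $761,678.91 × 0% = $0.00.
Line 3 (50.01, Astmark, 2,793 units, $35,722.47):
Base rate for 50.01 is 16% + $2.93/unit.
Origin Astmark is the FTA partner but 50.01 is not on the preference list; base rate stands.
Duty = $35,722.47 × 16% + 2,793 × $2.93 = $13,899.09.
Line 4 (05.05, Astmark, 3,340 units, $291,081.00):
Base rate for 05.05 is 3%.
Origin Astmark qualifies under the Pelara–Astmark agreement and 05.05 is covered: preferential rate Free applies instead.
The additional-duty order on 05.05 targets Ilos, not Astmark; it does not apply.
Duty = $291,081.00 × 0% = $0.00.
Total = $17,111.15 + $0.00 + $13,899.09 + $0.00 = $31,010.24.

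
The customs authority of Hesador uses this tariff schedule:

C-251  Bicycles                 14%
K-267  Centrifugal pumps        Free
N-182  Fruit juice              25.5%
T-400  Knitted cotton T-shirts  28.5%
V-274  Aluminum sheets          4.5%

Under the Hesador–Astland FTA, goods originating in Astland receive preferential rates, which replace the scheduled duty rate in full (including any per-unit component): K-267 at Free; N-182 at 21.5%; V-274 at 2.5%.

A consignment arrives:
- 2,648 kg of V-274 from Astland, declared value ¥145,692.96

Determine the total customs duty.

¥3,642.32

Line 1 (V-274, Astland, 2,648 kg, ¥145,692.96):
Base rate for V-274 is 4.5%.
Origin Astland qualifies under the Hesador–Astland agreement and V-274 is covered: preferential rate 2.5% applies instead.
Duty = ¥145,692.96 × 2.5% = ¥3,642.32.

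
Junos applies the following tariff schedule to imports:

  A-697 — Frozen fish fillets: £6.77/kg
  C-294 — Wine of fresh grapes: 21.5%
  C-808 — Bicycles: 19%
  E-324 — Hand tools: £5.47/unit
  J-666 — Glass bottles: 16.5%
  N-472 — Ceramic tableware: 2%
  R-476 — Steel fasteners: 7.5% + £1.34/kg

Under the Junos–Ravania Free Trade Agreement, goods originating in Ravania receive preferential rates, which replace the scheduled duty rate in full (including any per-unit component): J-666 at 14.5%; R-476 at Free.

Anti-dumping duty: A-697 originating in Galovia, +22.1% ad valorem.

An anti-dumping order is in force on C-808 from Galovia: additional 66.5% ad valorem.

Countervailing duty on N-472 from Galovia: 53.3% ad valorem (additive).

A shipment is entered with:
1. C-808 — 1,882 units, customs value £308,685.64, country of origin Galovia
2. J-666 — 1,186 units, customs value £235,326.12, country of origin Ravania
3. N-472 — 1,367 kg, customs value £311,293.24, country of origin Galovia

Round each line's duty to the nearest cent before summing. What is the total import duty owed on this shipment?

Line 1 (C-808, Galovia, 1,882 units, £308,685.64):
Base rate for C-808 is 19%.
Additional duty on C-808 from Galovia: +66.5%. Applied ad valorem rate: 19% + 66.5% = 85.5%.
Duty = £308,685.64 × 85.5% = £263,926.22.
Line 2 (J-666, Ravania, 1,186 units, £235,326.12):
Base rate for J-666 is 16.5%.
Origin Ravania qualifies under the Junos–Ravania agreement and J-666 is covered: preferential rate 14.5% applies instead.
Duty = £235,326.12 × 14.5% = £34,122.29.
Line 3 (N-472, Galovia, 1,367 kg, £311,293.24):
Base rate for N-472 is 2%.
Additional duty on N-472 from Galovia: +53.3%. Applied ad valorem rate: 2% + 53.3% = 55.3%.
Duty = £311,293.24 × 55.3% = £172,145.16.
Total = £263,926.22 + £34,122.29 + £172,145.16 = £470,193.67.

£470,193.67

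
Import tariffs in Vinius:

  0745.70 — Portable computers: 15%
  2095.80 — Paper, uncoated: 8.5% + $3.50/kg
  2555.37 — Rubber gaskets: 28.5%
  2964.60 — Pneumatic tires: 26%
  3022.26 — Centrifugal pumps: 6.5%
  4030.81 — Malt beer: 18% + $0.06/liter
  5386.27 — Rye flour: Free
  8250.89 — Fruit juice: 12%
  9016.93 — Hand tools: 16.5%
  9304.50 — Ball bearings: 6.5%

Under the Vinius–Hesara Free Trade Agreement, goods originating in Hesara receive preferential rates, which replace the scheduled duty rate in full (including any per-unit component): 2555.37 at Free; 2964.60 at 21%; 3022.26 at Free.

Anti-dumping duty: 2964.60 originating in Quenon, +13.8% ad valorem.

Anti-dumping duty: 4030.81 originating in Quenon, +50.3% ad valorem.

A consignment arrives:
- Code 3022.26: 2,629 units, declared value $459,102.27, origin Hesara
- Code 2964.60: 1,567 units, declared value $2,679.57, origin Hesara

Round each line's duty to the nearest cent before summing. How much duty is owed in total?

$562.71

Line 1 (3022.26, Hesara, 2,629 units, $459,102.27):
Base rate for 3022.26 is 6.5%.
Origin Hesara qualifies under the Vinius–Hesara agreement and 3022.26 is covered: preferential rate Free applies instead.
Duty = $459,102.27 × 0% = $0.00.
Line 2 (2964.60, Hesara, 1,567 units, $2,679.57):
Base rate for 2964.60 is 26%.
Origin Hesara qualifies under the Vinius–Hesara agreement and 2964.60 is covered: preferential rate 21% applies instead.
The additional-duty order on 2964.60 targets Quenon, not Hesara; it does not apply.
Duty = $2,679.57 × 21% = $562.71.
Total = $0.00 + $562.71 = $562.71.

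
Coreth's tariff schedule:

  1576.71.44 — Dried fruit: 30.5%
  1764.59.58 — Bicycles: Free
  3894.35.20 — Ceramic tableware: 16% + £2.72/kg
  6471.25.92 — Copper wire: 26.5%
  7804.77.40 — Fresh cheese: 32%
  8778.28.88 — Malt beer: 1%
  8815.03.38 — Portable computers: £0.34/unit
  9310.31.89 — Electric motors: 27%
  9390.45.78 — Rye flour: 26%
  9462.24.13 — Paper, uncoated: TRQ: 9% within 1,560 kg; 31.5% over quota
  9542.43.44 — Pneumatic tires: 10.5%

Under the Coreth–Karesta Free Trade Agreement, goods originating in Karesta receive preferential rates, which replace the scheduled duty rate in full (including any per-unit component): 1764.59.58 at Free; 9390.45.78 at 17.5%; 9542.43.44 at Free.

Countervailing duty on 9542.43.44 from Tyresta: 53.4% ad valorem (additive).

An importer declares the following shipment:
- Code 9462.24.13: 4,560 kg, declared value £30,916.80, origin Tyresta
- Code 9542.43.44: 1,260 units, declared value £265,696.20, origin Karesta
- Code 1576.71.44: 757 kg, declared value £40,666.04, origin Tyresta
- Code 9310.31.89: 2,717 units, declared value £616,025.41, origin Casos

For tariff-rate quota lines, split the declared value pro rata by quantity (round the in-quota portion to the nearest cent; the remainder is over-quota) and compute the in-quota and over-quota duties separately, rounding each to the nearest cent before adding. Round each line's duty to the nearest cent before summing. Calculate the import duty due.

Line 1 (9462.24.13, Tyresta, 4,560 kg, £30,916.80):
Code 9462.24.13 is under a tariff-rate quota (threshold 1,560 kg). In-quota: 1,560 kg at 9%; over-quota: 3,000 kg at 31.5%.
Pro-rata value split: in-quota = £30,916.80 × 1,560/4,560 = £10,576.80; over-quota = £30,916.80 − £10,576.80 = £20,340.00.
In-quota duty = £10,576.80 × 9% = £951.91. Over-quota duty = £20,340.00 × 31.5% = £6,407.10.
Line duty = £951.91 + £6,407.10 = £7,359.01.
Line 2 (9542.43.44, Karesta, 1,260 units, £265,696.20):
Base rate for 9542.43.44 is 10.5%.
Origin Karesta qualifies under the Coreth–Karesta agreement and 9542.43.44 is covered: preferential rate Free applies instead.
The additional-duty order on 9542.43.44 targets Tyresta, not Karesta; it does not apply.
Duty = £265,696.20 × 0% = £0.00.
Line 3 (1576.71.44, Tyresta, 757 kg, £40,666.04):
Base rate for 1576.71.44 is 30.5%.
Duty = £40,666.04 × 30.5% = £12,403.14.
Line 4 (9310.31.89, Casos, 2,717 units, £616,025.41):
Base rate for 9310.31.89 is 27%.
Duty = £616,025.41 × 27% = £166,326.86.
Total = £7,359.01 + £0.00 + £12,403.14 + £166,326.86 = £186,089.01.

£186,089.01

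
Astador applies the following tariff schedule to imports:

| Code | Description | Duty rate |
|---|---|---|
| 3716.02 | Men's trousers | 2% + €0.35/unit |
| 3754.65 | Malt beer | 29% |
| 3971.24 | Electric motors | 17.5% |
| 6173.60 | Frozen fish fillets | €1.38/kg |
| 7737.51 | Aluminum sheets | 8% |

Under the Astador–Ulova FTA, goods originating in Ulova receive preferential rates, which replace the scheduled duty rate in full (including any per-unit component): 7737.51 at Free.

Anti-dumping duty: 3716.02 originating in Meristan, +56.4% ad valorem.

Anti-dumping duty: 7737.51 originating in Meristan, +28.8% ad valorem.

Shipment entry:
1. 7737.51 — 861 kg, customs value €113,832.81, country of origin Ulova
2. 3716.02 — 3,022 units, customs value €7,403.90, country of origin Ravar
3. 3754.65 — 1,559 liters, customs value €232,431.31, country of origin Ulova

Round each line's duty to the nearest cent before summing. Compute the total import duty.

Line 1 (7737.51, Ulova, 861 kg, €113,832.81):
Base rate for 7737.51 is 8%.
Origin Ulova qualifies under the Astador–Ulova agreement and 7737.51 is covered: preferential rate Free applies instead.
The additional-duty order on 7737.51 targets Meristan, not Ulova; it does not apply.
Duty = €113,832.81 × 0% = €0.00.
Line 2 (3716.02, Ravar, 3,022 units, €7,403.90):
Base rate for 3716.02 is 2% + €0.35/unit.
The additional-duty order on 3716.02 targets Meristan, not Ravar; it does not apply.
Duty = €7,403.90 × 2% + 3,022 × €0.35 = €1,205.78.
Line 3 (3754.65, Ulova, 1,559 liters, €232,431.31):
Base rate for 3754.65 is 29%.
Origin Ulova is the FTA partner but 3754.65 is not on the preference list; base rate stands.
Duty = €232,431.31 × 29% = €67,405.08.
Total = €0.00 + €1,205.78 + €67,405.08 = €68,610.86.

€68,610.86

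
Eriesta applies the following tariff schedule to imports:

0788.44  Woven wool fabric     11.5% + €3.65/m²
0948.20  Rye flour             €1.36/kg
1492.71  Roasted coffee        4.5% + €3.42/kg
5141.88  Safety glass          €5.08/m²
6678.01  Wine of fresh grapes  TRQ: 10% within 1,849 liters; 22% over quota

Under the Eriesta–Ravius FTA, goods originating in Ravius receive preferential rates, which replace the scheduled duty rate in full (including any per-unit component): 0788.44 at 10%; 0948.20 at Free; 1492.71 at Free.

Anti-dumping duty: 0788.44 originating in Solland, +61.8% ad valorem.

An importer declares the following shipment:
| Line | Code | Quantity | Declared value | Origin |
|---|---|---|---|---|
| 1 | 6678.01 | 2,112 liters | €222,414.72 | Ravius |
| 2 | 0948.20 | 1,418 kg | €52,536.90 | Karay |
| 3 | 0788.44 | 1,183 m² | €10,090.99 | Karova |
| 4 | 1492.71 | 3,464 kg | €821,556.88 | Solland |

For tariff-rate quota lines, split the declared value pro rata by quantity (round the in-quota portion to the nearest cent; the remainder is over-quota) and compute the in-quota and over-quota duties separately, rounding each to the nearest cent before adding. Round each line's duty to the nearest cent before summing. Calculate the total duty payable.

Line 1 (6678.01, Ravius, 2,112 liters, €222,414.72):
Code 6678.01 is under a tariff-rate quota (threshold 1,849 liters). In-quota: 1,849 liters at 10%; over-quota: 263 liters at 22%.
Pro-rata value split: in-quota = €222,414.72 × 1,849/2,112 = €194,718.19; over-quota = €222,414.72 − €194,718.19 = €27,696.53.
In-quota duty = €194,718.19 × 10% = €19,471.82. Over-quota duty = €27,696.53 × 22% = €6,093.24.
Line duty = €19,471.82 + €6,093.24 = €25,565.06.
Line 2 (0948.20, Karay, 1,418 kg, €52,536.90):
Base rate for 0948.20 is €1.36/kg.
0948.20 has an FTA preferential rate, but origin Karay is not Ravius; base rate stands.
Duty = 1,418 × €1.36 = €1,928.48.
Line 3 (0788.44, Karova, 1,183 m², €10,090.99):
Base rate for 0788.44 is 11.5% + €3.65/m².
0788.44 has an FTA preferential rate, but origin Karova is not Ravius; base rate stands.
The additional-duty order on 0788.44 targets Solland, not Karova; it does not apply.
Duty = €10,090.99 × 11.5% + 1,183 × €3.65 = €5,478.41.
Line 4 (1492.71, Solland, 3,464 kg, €821,556.88):
Base rate for 1492.71 is 4.5% + €3.42/kg.
1492.71 has an FTA preferential rate, but origin Solland is not Ravius; base rate stands.
Duty = €821,556.88 × 4.5% + 3,464 × €3.42 = €48,816.94.
Total = €25,565.06 + €1,928.48 + €5,478.41 + €48,816.94 = €81,788.89.

€81,788.89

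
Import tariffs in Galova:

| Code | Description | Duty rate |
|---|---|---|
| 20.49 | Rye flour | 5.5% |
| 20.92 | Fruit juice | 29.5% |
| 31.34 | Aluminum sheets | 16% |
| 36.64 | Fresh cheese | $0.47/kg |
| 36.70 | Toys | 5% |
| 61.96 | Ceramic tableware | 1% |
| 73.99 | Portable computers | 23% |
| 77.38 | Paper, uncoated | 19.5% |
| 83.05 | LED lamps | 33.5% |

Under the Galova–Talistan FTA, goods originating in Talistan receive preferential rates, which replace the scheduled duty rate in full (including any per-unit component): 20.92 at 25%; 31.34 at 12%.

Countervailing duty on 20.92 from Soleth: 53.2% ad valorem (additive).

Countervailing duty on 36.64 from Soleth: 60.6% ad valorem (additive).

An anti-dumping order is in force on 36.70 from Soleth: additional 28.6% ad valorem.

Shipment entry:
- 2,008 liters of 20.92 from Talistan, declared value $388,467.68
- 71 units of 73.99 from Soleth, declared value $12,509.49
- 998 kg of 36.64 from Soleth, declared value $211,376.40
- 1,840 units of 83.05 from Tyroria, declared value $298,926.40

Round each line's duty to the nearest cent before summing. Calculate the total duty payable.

$328,697.60

Line 1 (20.92, Talistan, 2,008 liters, $388,467.68):
Base rate for 20.92 is 29.5%.
Origin Talistan qualifies under the Galova–Talistan agreement and 20.92 is covered: preferential rate 25% applies instead.
The additional-duty order on 20.92 targets Soleth, not Talistan; it does not apply.
Duty = $388,467.68 × 25% = $97,116.92.
Line 2 (73.99, Soleth, 71 units, $12,509.49):
Base rate for 73.99 is 23%.
Duty = $12,509.49 × 23% = $2,877.18.
Line 3 (36.64, Soleth, 998 kg, $211,376.40):
Base rate for 36.64 is $0.47/kg.
Additional duty on 36.64 from Soleth: +60.6% ad valorem. Applied ad valorem rate = 60.6%.
Duty = $211,376.40 × 60.6% + 998 × $0.47 = $128,563.16.
Line 4 (83.05, Tyroria, 1,840 units, $298,926.40):
Base rate for 83.05 is 33.5%.
Duty = $298,926.40 × 33.5% = $100,140.34.
Total = $97,116.92 + $2,877.18 + $128,563.16 + $100,140.34 = $328,697.60.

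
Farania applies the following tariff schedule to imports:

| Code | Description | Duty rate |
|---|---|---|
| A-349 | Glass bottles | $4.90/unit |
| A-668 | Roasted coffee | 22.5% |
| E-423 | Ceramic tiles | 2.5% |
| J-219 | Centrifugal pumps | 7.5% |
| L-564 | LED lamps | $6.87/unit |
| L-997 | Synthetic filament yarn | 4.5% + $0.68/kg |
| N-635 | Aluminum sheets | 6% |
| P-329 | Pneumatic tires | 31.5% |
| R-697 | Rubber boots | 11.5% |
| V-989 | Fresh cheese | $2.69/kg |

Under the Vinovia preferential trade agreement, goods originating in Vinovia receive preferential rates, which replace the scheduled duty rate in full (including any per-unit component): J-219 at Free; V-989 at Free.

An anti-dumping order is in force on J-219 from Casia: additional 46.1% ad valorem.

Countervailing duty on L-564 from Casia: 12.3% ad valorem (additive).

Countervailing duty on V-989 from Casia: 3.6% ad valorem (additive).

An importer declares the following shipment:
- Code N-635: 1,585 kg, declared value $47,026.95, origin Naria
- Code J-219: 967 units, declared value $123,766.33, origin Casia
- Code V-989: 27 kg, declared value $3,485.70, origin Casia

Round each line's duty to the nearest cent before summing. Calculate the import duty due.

$69,358.49

Line 1 (N-635, Naria, 1,585 kg, $47,026.95):
Base rate for N-635 is 6%.
Duty = $47,026.95 × 6% = $2,821.62.
Line 2 (J-219, Casia, 967 units, $123,766.33):
Base rate for J-219 is 7.5%.
J-219 has an FTA preferential rate, but origin Casia is not Vinovia; base rate stands.
Additional duty on J-219 from Casia: +46.1%. Applied ad valorem rate: 7.5% + 46.1% = 53.6%.
Duty = $123,766.33 × 53.6% = $66,338.75.
Line 3 (V-989, Casia, 27 kg, $3,485.70):
Base rate for V-989 is $2.69/kg.
V-989 has an FTA preferential rate, but origin Casia is not Vinovia; base rate stands.
Additional duty on V-989 from Casia: +3.6% ad valorem. Applied ad valorem rate = 3.6%.
Duty = $3,485.70 × 3.6% + 27 × $2.69 = $198.12.
Total = $2,821.62 + $66,338.75 + $198.12 = $69,358.49.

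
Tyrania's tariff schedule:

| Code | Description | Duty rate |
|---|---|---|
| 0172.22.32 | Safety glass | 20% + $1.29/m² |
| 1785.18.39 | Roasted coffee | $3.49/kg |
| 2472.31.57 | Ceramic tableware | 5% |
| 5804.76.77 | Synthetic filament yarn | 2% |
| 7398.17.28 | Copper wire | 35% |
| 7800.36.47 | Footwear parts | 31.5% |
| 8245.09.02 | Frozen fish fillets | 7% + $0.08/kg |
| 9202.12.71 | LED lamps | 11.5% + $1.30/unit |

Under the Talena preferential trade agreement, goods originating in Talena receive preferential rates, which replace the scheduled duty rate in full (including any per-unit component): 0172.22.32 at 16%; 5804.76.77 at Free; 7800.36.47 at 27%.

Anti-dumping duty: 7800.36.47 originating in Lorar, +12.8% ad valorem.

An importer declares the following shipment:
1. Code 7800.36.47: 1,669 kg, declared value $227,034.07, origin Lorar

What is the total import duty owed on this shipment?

$100,576.09

Line 1 (7800.36.47, Lorar, 1,669 kg, $227,034.07):
Base rate for 7800.36.47 is 31.5%.
7800.36.47 has an FTA preferential rate, but origin Lorar is not Talena; base rate stands.
Additional duty on 7800.36.47 from Lorar: +12.8%. Applied ad valorem rate: 31.5% + 12.8% = 44.3%.
Duty = $227,034.07 × 44.3% = $100,576.09.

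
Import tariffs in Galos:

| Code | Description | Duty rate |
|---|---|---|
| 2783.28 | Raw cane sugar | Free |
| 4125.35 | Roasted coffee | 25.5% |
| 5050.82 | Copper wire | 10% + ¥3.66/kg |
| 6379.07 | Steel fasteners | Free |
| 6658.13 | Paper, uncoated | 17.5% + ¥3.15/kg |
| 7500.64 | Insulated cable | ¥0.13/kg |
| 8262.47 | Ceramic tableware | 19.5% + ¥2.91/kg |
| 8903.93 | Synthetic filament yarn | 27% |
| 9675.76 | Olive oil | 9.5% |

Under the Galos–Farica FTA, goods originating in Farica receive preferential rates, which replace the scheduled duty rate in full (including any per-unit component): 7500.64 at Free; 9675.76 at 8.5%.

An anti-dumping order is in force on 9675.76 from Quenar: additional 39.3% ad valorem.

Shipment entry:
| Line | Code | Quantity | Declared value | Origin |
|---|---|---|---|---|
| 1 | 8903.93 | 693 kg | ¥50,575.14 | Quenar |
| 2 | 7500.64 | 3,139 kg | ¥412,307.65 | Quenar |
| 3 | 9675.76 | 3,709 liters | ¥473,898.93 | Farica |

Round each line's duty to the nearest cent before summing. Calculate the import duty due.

Line 1 (8903.93, Quenar, 693 kg, ¥50,575.14):
Base rate for 8903.93 is 27%.
Duty = ¥50,575.14 × 27% = ¥13,655.29.
Line 2 (7500.64, Quenar, 3,139 kg, ¥412,307.65):
Base rate for 7500.64 is ¥0.13/kg.
7500.64 has an FTA preferential rate, but origin Quenar is not Farica; base rate stands.
Duty = 3,139 × ¥0.13 = ¥408.07.
Line 3 (9675.76, Farica, 3,709 liters, ¥473,898.93):
Base rate for 9675.76 is 9.5%.
Origin Farica qualifies under the Galos–Farica agreement and 9675.76 is covered: preferential rate 8.5% applies instead.
The additional-duty order on 9675.76 targets Quenar, not Farica; it does not apply.
Duty = ¥473,898.93 × 8.5% = ¥40,281.41.
Total = ¥13,655.29 + ¥408.07 + ¥40,281.41 = ¥54,344.77.

¥54,344.77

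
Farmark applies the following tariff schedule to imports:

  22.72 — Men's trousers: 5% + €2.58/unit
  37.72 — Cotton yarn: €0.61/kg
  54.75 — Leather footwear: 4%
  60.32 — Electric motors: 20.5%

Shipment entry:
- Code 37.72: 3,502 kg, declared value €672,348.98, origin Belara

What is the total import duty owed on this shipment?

€2,136.22

Line 1 (37.72, Belara, 3,502 kg, €672,348.98):
Base rate for 37.72 is €0.61/kg.
Duty = 3,502 × €0.61 = €2,136.22.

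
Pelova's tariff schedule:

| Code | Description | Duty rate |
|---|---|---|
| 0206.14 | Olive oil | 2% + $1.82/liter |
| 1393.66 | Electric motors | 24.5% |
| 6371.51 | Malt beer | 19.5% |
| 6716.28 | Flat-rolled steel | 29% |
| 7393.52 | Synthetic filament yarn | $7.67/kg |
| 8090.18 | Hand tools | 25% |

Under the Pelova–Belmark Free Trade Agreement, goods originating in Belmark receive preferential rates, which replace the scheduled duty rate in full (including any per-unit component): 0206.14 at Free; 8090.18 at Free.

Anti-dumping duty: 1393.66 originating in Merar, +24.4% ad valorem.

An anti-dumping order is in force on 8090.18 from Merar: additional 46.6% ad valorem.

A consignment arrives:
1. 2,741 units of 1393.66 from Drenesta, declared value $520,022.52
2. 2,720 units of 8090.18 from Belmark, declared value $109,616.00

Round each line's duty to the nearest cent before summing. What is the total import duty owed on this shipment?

$127,405.52

Line 1 (1393.66, Drenesta, 2,741 units, $520,022.52):
Base rate for 1393.66 is 24.5%.
The additional-duty order on 1393.66 targets Merar, not Drenesta; it does not apply.
Duty = $520,022.52 × 24.5% = $127,405.52.
Line 2 (8090.18, Belmark, 2,720 units, $109,616.00):
Base rate for 8090.18 is 25%.
Origin Belmark qualifies under the Pelova–Belmark agreement and 8090.18 is covered: preferential rate Free applies instead.
The additional-duty order on 8090.18 targets Merar, not Belmark; it does not apply.
Duty = $109,616.00 × 0% = $0.00.
Total = $127,405.52 + $0.00 = $127,405.52.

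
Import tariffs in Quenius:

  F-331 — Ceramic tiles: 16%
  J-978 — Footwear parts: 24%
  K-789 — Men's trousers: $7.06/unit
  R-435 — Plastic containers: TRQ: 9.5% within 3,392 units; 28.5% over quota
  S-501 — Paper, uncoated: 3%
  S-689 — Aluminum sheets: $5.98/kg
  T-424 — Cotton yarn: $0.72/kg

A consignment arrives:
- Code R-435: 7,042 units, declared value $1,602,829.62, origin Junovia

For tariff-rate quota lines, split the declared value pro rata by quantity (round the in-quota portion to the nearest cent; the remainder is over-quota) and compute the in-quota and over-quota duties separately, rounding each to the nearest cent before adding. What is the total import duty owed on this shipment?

Line 1 (R-435, Junovia, 7,042 units, $1,602,829.62):
Code R-435 is under a tariff-rate quota (threshold 3,392 units). In-quota: 3,392 units at 9.5%; over-quota: 3,650 units at 28.5%.
Pro-rata value split: in-quota = $1,602,829.62 × 3,392/7,042 = $772,053.12; over-quota = $1,602,829.62 − $772,053.12 = $830,776.50.
In-quota duty = $772,053.12 × 9.5% = $73,345.05. Over-quota duty = $830,776.50 × 28.5% = $236,771.30.
Line duty = $73,345.05 + $236,771.30 = $310,116.35.

$310,116.35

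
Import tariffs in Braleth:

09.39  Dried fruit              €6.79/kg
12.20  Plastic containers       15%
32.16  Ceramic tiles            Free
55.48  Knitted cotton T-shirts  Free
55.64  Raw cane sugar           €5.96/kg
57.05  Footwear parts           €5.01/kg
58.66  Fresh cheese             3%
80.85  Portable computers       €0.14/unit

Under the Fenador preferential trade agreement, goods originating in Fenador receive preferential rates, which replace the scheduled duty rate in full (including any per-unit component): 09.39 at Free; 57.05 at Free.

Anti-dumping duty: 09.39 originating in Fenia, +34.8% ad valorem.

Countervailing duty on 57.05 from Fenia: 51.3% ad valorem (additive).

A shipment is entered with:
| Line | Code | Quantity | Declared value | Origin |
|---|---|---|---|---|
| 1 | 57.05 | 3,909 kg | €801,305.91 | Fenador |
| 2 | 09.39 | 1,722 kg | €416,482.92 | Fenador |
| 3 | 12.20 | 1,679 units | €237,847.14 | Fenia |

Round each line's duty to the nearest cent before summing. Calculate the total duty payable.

€35,677.07

Line 1 (57.05, Fenador, 3,909 kg, €801,305.91):
Base rate for 57.05 is €5.01/kg.
Origin Fenador qualifies under the Braleth–Fenador agreement and 57.05 is covered: preferential rate Free applies instead.
The additional-duty order on 57.05 targets Fenia, not Fenador; it does not apply.
Duty = €801,305.91 × 0% = €0.00.
Line 2 (09.39, Fenador, 1,722 kg, €416,482.92):
Base rate for 09.39 is €6.79/kg.
Origin Fenador qualifies under the Braleth–Fenador agreement and 09.39 is covered: preferential rate Free applies instead.
The additional-duty order on 09.39 targets Fenia, not Fenador; it does not apply.
Duty = €416,482.92 × 0% = €0.00.
Line 3 (12.20, Fenia, 1,679 units, €237,847.14):
Base rate for 12.20 is 15%.
Duty = €237,847.14 × 15% = €35,677.07.
Total = €0.00 + €0.00 + €35,677.07 = €35,677.07.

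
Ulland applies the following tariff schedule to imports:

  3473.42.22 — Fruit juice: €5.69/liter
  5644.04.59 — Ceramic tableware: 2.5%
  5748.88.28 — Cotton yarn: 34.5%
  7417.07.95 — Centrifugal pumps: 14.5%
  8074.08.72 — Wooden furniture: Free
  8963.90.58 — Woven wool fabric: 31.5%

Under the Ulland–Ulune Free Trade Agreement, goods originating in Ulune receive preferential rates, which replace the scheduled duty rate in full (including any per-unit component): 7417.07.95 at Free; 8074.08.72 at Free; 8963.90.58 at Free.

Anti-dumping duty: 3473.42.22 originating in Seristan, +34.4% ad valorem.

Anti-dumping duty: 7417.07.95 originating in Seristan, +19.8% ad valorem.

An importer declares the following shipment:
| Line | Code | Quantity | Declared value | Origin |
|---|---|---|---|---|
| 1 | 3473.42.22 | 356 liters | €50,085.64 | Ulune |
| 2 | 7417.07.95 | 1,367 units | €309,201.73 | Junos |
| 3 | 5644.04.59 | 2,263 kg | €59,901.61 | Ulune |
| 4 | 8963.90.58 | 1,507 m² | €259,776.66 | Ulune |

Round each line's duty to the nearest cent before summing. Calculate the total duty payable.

Line 1 (3473.42.22, Ulune, 356 liters, €50,085.64):
Base rate for 3473.42.22 is €5.69/liter.
Origin Ulune is the FTA partner but 3473.42.22 is not on the preference list; base rate stands.
The additional-duty order on 3473.42.22 targets Seristan, not Ulune; it does not apply.
Duty = 356 × €5.69 = €2,025.64.
Line 2 (7417.07.95, Junos, 1,367 units, €309,201.73):
Base rate for 7417.07.95 is 14.5%.
7417.07.95 has an FTA preferential rate, but origin Junos is not Ulune; base rate stands.
The additional-duty order on 7417.07.95 targets Seristan, not Junos; it does not apply.
Duty = €309,201.73 × 14.5% = €44,834.25.
Line 3 (5644.04.59, Ulune, 2,263 kg, €59,901.61):
Base rate for 5644.04.59 is 2.5%.
Origin Ulune is the FTA partner but 5644.04.59 is not on the preference list; base rate stands.
Duty = €59,901.61 × 2.5% = €1,497.54.
Line 4 (8963.90.58, Ulune, 1,507 m², €259,776.66):
Base rate for 8963.90.58 is 31.5%.
Origin Ulune qualifies under the Ulland–Ulune agreement and 8963.90.58 is covered: preferential rate Free applies instead.
Duty = €259,776.66 × 0% = €0.00.
Total = €2,025.64 + €44,834.25 + €1,497.54 + €0.00 = €48,357.43.

€48,357.43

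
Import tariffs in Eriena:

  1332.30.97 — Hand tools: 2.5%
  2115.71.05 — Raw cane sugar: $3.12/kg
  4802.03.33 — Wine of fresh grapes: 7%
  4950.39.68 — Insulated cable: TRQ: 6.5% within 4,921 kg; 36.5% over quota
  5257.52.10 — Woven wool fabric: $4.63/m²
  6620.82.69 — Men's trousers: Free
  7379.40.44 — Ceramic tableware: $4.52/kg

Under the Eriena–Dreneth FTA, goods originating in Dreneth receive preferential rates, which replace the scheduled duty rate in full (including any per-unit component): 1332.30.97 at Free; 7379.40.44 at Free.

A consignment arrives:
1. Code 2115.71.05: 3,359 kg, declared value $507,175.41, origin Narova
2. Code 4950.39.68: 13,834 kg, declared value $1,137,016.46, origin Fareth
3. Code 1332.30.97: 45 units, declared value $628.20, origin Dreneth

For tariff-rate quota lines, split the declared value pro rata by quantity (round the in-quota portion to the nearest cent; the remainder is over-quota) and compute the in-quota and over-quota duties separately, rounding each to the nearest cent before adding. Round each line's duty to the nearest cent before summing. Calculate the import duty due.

$304,153.99

Line 1 (2115.71.05, Narova, 3,359 kg, $507,175.41):
Base rate for 2115.71.05 is $3.12/kg.
Duty = 3,359 × $3.12 = $10,480.08.
Line 2 (4950.39.68, Fareth, 13,834 kg, $1,137,016.46):
Code 4950.39.68 is under a tariff-rate quota (threshold 4,921 kg). In-quota: 4,921 kg at 6.5%; over-quota: 8,913 kg at 36.5%.
Pro-rata value split: in-quota = $1,137,016.46 × 4,921/13,834 = $404,456.99; over-quota = $1,137,016.46 − $404,456.99 = $732,559.47.
In-quota duty = $404,456.99 × 6.5% = $26,289.70. Over-quota duty = $732,559.47 × 36.5% = $267,384.21.
Line duty = $26,289.70 + $267,384.21 = $293,673.91.
Line 3 (1332.30.97, Dreneth, 45 units, $628.20):
Base rate for 1332.30.97 is 2.5%.
Origin Dreneth qualifies under the Eriena–Dreneth agreement and 1332.30.97 is covered: preferential rate Free applies instead.
Duty = $628.20 × 0% = $0.00.
Total = $10,480.08 + $293,673.91 + $0.00 = $304,153.99.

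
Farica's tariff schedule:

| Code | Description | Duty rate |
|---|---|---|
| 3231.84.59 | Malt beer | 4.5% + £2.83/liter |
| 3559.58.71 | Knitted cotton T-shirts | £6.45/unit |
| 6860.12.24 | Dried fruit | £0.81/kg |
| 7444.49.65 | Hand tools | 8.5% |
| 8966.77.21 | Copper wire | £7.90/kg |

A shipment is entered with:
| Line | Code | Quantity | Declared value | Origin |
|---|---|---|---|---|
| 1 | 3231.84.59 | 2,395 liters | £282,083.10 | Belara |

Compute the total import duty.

Line 1 (3231.84.59, Belara, 2,395 liters, £282,083.10):
Base rate for 3231.84.59 is 4.5% + £2.83/liter.
Duty = £282,083.10 × 4.5% + 2,395 × £2.83 = £19,471.59.

£19,471.59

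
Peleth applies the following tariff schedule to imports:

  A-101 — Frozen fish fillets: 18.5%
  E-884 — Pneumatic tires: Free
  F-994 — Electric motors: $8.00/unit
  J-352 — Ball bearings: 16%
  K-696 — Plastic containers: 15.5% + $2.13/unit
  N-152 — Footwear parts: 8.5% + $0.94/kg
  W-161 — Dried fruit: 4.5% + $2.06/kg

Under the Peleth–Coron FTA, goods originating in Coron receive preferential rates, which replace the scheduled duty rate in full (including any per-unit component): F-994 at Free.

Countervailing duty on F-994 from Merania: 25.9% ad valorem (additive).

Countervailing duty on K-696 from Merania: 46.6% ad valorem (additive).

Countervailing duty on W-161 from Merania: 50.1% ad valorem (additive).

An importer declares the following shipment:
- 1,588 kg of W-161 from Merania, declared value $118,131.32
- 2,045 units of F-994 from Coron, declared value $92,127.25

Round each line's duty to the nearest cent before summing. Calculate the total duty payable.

Line 1 (W-161, Merania, 1,588 kg, $118,131.32):
Base rate for W-161 is 4.5% + $2.06/kg.
Additional duty on W-161 from Merania: +50.1%. Applied ad valorem rate: 4.5% + 50.1% = 54.6%.
Duty = $118,131.32 × 54.6% + 1,588 × $2.06 = $67,770.98.
Line 2 (F-994, Coron, 2,045 units, $92,127.25):
Base rate for F-994 is $8.00/unit.
Origin Coron qualifies under the Peleth–Coron agreement and F-994 is covered: preferential rate Free applies instead.
The additional-duty order on F-994 targets Merania, not Coron; it does not apply.
Duty = $92,127.25 × 0% = $0.00.
Total = $67,770.98 + $0.00 = $67,770.98.

$67,770.98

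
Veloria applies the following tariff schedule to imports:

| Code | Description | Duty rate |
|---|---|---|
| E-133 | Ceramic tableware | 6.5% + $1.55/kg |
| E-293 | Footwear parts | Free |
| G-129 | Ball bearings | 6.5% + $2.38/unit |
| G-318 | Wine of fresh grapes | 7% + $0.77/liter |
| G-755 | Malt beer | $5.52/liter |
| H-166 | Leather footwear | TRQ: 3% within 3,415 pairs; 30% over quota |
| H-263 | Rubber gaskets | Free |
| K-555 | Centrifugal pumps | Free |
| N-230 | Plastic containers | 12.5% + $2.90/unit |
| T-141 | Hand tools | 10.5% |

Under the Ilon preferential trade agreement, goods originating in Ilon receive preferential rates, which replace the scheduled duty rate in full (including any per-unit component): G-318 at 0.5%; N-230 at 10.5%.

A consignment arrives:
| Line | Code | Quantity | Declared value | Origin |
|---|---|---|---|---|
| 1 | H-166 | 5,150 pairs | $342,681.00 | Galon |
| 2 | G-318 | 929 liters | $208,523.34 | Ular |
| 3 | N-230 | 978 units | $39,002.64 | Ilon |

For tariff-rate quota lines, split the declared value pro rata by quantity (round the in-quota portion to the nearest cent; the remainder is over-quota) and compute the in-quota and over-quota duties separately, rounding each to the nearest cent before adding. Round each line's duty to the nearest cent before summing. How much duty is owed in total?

Line 1 (H-166, Galon, 5,150 pairs, $342,681.00):
Code H-166 is under a tariff-rate quota (threshold 3,415 pairs). In-quota: 3,415 pairs at 3%; over-quota: 1,735 pairs at 30%.
Pro-rata value split: in-quota = $342,681.00 × 3,415/5,150 = $227,234.10; over-quota = $342,681.00 − $227,234.10 = $115,446.90.
In-quota duty = $227,234.10 × 3% = $6,817.02. Over-quota duty = $115,446.90 × 30% = $34,634.07.
Line duty = $6,817.02 + $34,634.07 = $41,451.09.
Line 2 (G-318, Ular, 929 liters, $208,523.34):
Base rate for G-318 is 7% + $0.77/liter.
G-318 has an FTA preferential rate, but origin Ular is not Ilon; base rate stands.
Duty = $208,523.34 × 7% + 929 × $0.77 = $15,311.96.
Line 3 (N-230, Ilon, 978 units, $39,002.64):
Base rate for N-230 is 12.5% + $2.90/unit.
Origin Ilon qualifies under the Veloria–Ilon agreement and N-230 is covered: preferential rate 10.5% applies instead.
Duty = $39,002.64 × 10.5% = $4,095.28.
Total = $41,451.09 + $15,311.96 + $4,095.28 = $60,858.33.

$60,858.33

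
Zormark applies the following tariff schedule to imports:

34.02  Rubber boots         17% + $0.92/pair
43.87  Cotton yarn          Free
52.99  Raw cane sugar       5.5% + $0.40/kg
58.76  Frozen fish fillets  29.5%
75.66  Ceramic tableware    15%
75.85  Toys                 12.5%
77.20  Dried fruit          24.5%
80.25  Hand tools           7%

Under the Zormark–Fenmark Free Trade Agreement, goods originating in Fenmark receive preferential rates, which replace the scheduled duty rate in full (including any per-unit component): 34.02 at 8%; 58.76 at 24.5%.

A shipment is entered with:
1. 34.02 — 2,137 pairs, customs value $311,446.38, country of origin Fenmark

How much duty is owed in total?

Line 1 (34.02, Fenmark, 2,137 pairs, $311,446.38):
Base rate for 34.02 is 17% + $0.92/pair.
Origin Fenmark qualifies under the Zormark–Fenmark agreement and 34.02 is covered: preferential rate 8% applies instead.
Duty = $311,446.38 × 8% = $24,915.71.

$24,915.71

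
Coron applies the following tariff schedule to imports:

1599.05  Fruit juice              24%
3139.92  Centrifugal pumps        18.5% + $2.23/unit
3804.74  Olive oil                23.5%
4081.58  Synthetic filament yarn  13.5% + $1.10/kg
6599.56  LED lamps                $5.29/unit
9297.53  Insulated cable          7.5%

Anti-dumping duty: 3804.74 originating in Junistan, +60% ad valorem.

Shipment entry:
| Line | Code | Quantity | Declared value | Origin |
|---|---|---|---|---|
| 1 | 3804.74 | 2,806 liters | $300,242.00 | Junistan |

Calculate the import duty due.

Line 1 (3804.74, Junistan, 2,806 liters, $300,242.00):
Base rate for 3804.74 is 23.5%.
Additional duty on 3804.74 from Junistan: +60%. Applied ad valorem rate: 23.5% + 60% = 83.5%.
Duty = $300,242.00 × 83.5% = $250,702.07.

$250,702.07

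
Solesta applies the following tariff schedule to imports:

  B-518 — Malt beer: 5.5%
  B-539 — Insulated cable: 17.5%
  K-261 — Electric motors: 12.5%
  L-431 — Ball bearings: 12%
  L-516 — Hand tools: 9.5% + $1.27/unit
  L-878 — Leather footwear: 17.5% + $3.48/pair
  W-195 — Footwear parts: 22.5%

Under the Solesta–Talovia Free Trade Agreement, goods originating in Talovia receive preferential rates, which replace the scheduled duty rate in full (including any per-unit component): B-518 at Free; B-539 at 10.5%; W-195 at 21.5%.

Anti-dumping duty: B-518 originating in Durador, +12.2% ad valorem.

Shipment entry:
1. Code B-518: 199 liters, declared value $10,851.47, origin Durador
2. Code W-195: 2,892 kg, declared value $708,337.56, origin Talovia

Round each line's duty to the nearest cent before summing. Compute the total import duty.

$154,213.29

Line 1 (B-518, Durador, 199 liters, $10,851.47):
Base rate for B-518 is 5.5%.
B-518 has an FTA preferential rate, but origin Durador is not Talovia; base rate stands.
Additional duty on B-518 from Durador: +12.2%. Applied ad valorem rate: 5.5% + 12.2% = 17.7%.
Duty = $10,851.47 × 17.7% = $1,920.71.
Line 2 (W-195, Talovia, 2,892 kg, $708,337.56):
Base rate for W-195 is 22.5%.
Origin Talovia qualifies under the Solesta–Talovia agreement and W-195 is covered: preferential rate 21.5% applies instead.
Duty = $708,337.56 × 21.5% = $152,292.58.
Total = $1,920.71 + $152,292.58 = $154,213.29.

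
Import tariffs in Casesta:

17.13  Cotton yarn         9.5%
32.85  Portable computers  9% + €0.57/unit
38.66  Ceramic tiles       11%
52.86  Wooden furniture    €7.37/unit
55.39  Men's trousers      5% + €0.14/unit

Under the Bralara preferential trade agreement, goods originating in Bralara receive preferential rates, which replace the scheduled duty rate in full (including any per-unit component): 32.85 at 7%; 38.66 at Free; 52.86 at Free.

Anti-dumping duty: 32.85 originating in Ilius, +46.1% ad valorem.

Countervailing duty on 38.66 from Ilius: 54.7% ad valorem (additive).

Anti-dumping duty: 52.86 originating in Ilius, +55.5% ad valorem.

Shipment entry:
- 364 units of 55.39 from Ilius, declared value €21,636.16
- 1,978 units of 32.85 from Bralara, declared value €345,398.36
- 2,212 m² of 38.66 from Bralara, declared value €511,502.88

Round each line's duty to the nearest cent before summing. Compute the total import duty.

€25,310.66

Line 1 (55.39, Ilius, 364 units, €21,636.16):
Base rate for 55.39 is 5% + €0.14/unit.
Duty = €21,636.16 × 5% + 364 × €0.14 = €1,132.77.
Line 2 (32.85, Bralara, 1,978 units, €345,398.36):
Base rate for 32.85 is 9% + €0.57/unit.
Origin Bralara qualifies under the Casesta–Bralara agreement and 32.85 is covered: preferential rate 7% applies instead.
The additional-duty order on 32.85 targets Ilius, not Bralara; it does not apply.
Duty = €345,398.36 × 7% = €24,177.89.
Line 3 (38.66, Bralara, 2,212 m², €511,502.88):
Base rate for 38.66 is 11%.
Origin Bralara qualifies under the Casesta–Bralara agreement and 38.66 is covered: preferential rate Free applies instead.
The additional-duty order on 38.66 targets Ilius, not Bralara; it does not apply.
Duty = €511,502.88 × 0% = €0.00.
Total = €1,132.77 + €24,177.89 + €0.00 = €25,310.66.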